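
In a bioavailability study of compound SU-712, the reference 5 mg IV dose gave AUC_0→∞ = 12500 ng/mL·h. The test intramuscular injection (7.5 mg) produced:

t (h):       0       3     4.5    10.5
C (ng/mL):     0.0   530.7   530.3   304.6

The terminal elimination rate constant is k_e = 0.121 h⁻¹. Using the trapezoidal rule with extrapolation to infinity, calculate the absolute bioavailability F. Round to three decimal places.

F = 0.353

Trapezoidal AUC_0→10.5 (intramuscular injection):
  [0→3]: (0.0+530.7)/2 × 3 = 796.05
  [3→4.5]: (530.7+530.3)/2 × 1.5 = 795.75
  [4.5→10.5]: (530.3+304.6)/2 × 6 = 2504.7
  Sum = 4096.5 ng/mL·h
Tail: C_last/k_e = 304.6/0.121 = 2517.355
AUC_0→∞ (intramuscular injection) = 4096.5 + 2517.355 = 6613.855 ng/mL·h
F = (AUC_ev/D_ev)/(AUC_iv/D_iv) = (6613.855/7.5)/(12500/5) = 881.847/2500 = 0.3527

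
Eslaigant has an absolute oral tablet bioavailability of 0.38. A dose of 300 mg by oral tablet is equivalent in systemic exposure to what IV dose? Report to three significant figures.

Systemic exposure from an extravascular dose = F × D_ev, so the equivalent IV dose is F × D_ev.
D_iv = F × D_ev = 0.38 × 300 = 114 mg

D_iv = 114 mg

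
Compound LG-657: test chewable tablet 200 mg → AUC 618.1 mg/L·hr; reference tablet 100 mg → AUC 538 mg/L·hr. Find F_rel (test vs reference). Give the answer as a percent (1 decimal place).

F_rel = (AUC_test/D_test) / (AUC_ref/D_ref)
      = (618.1/200) / (538/100)
      = 3.0905 / 5.38 = 0.5744 = 57.44%

F_rel = 57.4%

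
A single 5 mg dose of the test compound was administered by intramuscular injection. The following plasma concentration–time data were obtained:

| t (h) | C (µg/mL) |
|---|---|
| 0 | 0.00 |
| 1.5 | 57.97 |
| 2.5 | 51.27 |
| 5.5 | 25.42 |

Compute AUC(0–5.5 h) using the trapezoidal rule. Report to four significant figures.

AUC = 213.1 µg/mL·h

Trapezoidal AUC_0→5.5:
  [0→1.5]: (0.00+57.97)/2 × 1.5 = 43.4775
  [1.5→2.5]: (57.97+51.27)/2 × 1 = 54.62
  [2.5→5.5]: (51.27+25.42)/2 × 3 = 115.035
  Sum = 213.1325 µg/mL·h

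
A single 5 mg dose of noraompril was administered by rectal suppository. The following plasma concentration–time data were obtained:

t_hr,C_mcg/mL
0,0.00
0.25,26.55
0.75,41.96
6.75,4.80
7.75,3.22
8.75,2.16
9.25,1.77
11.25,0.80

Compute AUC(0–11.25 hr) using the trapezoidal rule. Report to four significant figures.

AUC = 171.0 mcg/mL·hr

Trapezoidal AUC_0→11.25:
  [0→0.25]: (0.00+26.55)/2 × 0.25 = 3.31875
  [0.25→0.75]: (26.55+41.96)/2 × 0.5 = 17.1275
  [0.75→6.75]: (41.96+4.80)/2 × 6 = 140.28
  [6.75→7.75]: (4.80+3.22)/2 × 1 = 4.01
  [7.75→8.75]: (3.22+2.16)/2 × 1 = 2.69
  [8.75→9.25]: (2.16+1.77)/2 × 0.5 = 0.9825
  [9.25→11.25]: (1.77+0.80)/2 × 2 = 2.57
  Sum = 170.97875 mcg/mL·hr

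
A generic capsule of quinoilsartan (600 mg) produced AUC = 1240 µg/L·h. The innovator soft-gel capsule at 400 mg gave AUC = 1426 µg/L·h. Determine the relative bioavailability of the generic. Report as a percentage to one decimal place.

F_rel = 58.0%

F_rel = (AUC_test/D_test) / (AUC_ref/D_ref)
      = (1240/600) / (1426/400)
      = 2.06667 / 3.565 = 0.5797 = 57.97%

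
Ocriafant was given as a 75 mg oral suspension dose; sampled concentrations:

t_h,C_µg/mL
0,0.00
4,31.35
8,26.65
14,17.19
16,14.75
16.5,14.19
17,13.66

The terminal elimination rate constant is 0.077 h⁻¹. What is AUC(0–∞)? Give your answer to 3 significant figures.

Trapezoidal AUC_0→17:
  [0→4]: (0.00+31.35)/2 × 4 = 62.7
  [4→8]: (31.35+26.65)/2 × 4 = 116.0
  [8→14]: (26.65+17.19)/2 × 6 = 131.52
  [14→16]: (17.19+14.75)/2 × 2 = 31.94
  [16→16.5]: (14.75+14.19)/2 × 0.5 = 7.235
  [16.5→17]: (14.19+13.66)/2 × 0.5 = 6.9625
  Sum = 356.3575 µg/mL·h
Extrapolated tail: C_last / k_e = 13.66 / 0.077 = 177.403
AUC_0→∞ = 356.3575 + 177.403 = 533.7605 µg/mL·h

AUC = 534 µg/mL·h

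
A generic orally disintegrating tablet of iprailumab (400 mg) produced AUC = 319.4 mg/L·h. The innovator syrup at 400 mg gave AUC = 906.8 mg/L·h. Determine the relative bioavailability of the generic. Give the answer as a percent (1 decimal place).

F_rel = 35.2%

F_rel = (AUC_test/D_test) / (AUC_ref/D_ref)
      = (319.4/400) / (906.8/400)
      = 0.7985 / 2.267 = 0.3522 = 35.22%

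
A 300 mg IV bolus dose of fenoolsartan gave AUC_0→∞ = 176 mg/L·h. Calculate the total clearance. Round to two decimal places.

CL = 1.70 L/h

CL = Dose_iv / AUC_0→∞
   = 300 / 176 = 1.70455 L/h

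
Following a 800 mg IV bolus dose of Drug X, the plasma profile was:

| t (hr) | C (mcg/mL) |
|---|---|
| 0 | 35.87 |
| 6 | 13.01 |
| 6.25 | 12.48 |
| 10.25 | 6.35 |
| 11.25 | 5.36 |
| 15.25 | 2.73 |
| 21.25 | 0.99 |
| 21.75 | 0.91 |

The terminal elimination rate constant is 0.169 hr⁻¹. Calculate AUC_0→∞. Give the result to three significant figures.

Trapezoidal AUC_0→21.75:
  [0→6]: (35.87+13.01)/2 × 6 = 146.64
  [6→6.25]: (13.01+12.48)/2 × 0.25 = 3.18625
  [6.25→10.25]: (12.48+6.35)/2 × 4 = 37.66
  [10.25→11.25]: (6.35+5.36)/2 × 1 = 5.855
  [11.25→15.25]: (5.36+2.73)/2 × 4 = 16.18
  [15.25→21.25]: (2.73+0.99)/2 × 6 = 11.16
  [21.25→21.75]: (0.99+0.91)/2 × 0.5 = 0.475
  Sum = 221.15625 mcg/mL·hr
Extrapolated tail: C_last / k_e = 0.91 / 0.169 = 5.385
AUC_0→∞ = 221.15625 + 5.385 = 226.54125 mcg/mL·hr

AUC = 227 mcg/mL·hr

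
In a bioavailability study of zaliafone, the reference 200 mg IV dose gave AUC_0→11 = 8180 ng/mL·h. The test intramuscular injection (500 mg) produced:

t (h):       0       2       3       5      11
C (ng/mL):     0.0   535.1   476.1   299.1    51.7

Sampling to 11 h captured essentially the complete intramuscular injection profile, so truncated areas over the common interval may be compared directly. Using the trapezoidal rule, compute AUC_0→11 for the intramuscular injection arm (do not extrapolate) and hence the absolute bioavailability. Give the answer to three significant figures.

Trapezoidal AUC_0→11 (intramuscular injection):
  [0→2]: (0.0+535.1)/2 × 2 = 535.1
  [2→3]: (535.1+476.1)/2 × 1 = 505.6
  [3→5]: (476.1+299.1)/2 × 2 = 775.2
  [5→11]: (299.1+51.7)/2 × 6 = 1052.4
  Sum = 2868.3 ng/mL·h
F = (AUC_ev/D_ev)/(AUC_iv/D_iv) = (2868.3/500)/(8180/200) = 5.7366/40.9 = 0.1403

F = 0.140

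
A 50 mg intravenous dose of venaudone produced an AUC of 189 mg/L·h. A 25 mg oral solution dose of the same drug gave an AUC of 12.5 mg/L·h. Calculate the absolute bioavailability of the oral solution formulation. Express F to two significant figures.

F = 0.13

F = (AUC_ev / D_ev) / (AUC_iv / D_iv)
  = (12.5/25) / (189/50)
  = 0.5 / 3.78 = 0.1323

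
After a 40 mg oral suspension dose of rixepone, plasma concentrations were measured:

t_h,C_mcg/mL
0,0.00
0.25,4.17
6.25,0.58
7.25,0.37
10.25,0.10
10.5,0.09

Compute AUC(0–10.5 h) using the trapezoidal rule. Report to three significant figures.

AUC = 16.0 mcg/mL·h

Trapezoidal AUC_0→10.5:
  [0→0.25]: (0.00+4.17)/2 × 0.25 = 0.52125
  [0.25→6.25]: (4.17+0.58)/2 × 6 = 14.25
  [6.25→7.25]: (0.58+0.37)/2 × 1 = 0.475
  [7.25→10.25]: (0.37+0.10)/2 × 3 = 0.705
  [10.25→10.5]: (0.10+0.09)/2 × 0.25 = 0.02375
  Sum = 15.975 mcg/mL·h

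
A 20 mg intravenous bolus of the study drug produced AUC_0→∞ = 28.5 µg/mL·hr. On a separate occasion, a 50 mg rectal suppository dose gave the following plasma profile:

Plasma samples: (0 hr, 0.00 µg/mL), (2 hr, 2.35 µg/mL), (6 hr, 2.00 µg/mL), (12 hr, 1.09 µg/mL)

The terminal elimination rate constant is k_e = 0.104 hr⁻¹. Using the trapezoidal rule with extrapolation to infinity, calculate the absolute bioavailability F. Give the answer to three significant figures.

Trapezoidal AUC_0→12 (rectal suppository):
  [0→2]: (0.00+2.35)/2 × 2 = 2.35
  [2→6]: (2.35+2.00)/2 × 4 = 8.7
  [6→12]: (2.00+1.09)/2 × 6 = 9.27
  Sum = 20.32 µg/mL·hr
Tail: C_last/k_e = 1.09/0.104 = 10.481
AUC_0→∞ (rectal suppository) = 20.32 + 10.481 = 30.801 µg/mL·hr
F = (AUC_ev/D_ev)/(AUC_iv/D_iv) = (30.801/50)/(28.5/20) = 0.61602/1.425 = 0.4323

F = 0.432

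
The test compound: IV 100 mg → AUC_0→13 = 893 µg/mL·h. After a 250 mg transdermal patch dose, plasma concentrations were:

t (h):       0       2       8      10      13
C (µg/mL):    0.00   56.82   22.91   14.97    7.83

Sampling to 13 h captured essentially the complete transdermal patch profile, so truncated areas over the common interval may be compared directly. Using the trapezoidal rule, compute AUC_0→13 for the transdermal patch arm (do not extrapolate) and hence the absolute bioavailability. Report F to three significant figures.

F = 0.165

Trapezoidal AUC_0→13 (transdermal patch):
  [0→2]: (0.00+56.82)/2 × 2 = 56.82
  [2→8]: (56.82+22.91)/2 × 6 = 239.19
  [8→10]: (22.91+14.97)/2 × 2 = 37.88
  [10→13]: (14.97+7.83)/2 × 3 = 34.2
  Sum = 368.09 µg/mL·h
F = (AUC_ev/D_ev)/(AUC_iv/D_iv) = (368.09/250)/(893/100) = 1.47236/8.93 = 0.1649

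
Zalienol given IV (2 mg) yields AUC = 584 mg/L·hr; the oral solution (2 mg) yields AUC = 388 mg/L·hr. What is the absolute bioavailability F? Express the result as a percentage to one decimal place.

F = 66.4%

F = (AUC_ev / D_ev) / (AUC_iv / D_iv)
  = (388/2) / (584/2)
  = 194 / 292 = 0.6644
  = 66.44%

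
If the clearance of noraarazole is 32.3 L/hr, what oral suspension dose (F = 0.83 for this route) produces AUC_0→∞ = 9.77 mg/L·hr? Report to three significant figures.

Dose = CL × AUC_0→∞ / F
     = 32.3 × 9.77 / 0.83 = 380.206 mg

Dose = 380 mg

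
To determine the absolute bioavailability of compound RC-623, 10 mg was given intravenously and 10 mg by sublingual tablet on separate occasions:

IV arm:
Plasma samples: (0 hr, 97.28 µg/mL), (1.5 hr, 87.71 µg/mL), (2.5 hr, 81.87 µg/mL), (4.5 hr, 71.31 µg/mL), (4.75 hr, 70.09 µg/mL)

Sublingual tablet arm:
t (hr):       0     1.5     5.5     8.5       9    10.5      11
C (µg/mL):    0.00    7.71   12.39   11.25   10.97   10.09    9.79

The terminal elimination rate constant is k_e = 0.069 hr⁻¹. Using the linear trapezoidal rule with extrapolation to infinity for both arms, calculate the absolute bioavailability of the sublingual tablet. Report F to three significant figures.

Trapezoidal AUC_0→4.75 (IV):
  [0→1.5]: (97.28+87.71)/2 × 1.5 = 138.7425
  [1.5→2.5]: (87.71+81.87)/2 × 1 = 84.79
  [2.5→4.5]: (81.87+71.31)/2 × 2 = 153.18
  [4.5→4.75]: (71.31+70.09)/2 × 0.25 = 17.675
  Sum = 394.3875 µg/mL·hr
IV tail: 70.09/0.069 = 1015.797; AUC_iv,0→∞ = 394.3875 + 1015.797 = 1410.1845 µg/mL·hr
Trapezoidal AUC_0→11 (sublingual tablet):
  [0→1.5]: (0.00+7.71)/2 × 1.5 = 5.7825
  [1.5→5.5]: (7.71+12.39)/2 × 4 = 40.2
  [5.5→8.5]: (12.39+11.25)/2 × 3 = 35.46
  [8.5→9]: (11.25+10.97)/2 × 0.5 = 5.555
  [9→10.5]: (10.97+10.09)/2 × 1.5 = 15.795
  [10.5→11]: (10.09+9.79)/2 × 0.5 = 4.97
  Sum = 107.7625 µg/mL·hr
sublingual tablet tail: 9.79/0.069 = 141.884; AUC_ev,0→∞ = 107.7625 + 141.884 = 249.6465 µg/mL·hr
F = (AUC_ev/D_ev)/(AUC_iv/D_iv) = (249.6465/10)/(1410.1845/10) = 24.96465/141.01845 = 0.1770

F = 0.177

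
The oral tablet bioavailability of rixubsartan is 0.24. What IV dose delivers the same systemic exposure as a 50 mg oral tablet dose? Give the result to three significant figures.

Systemic exposure from an extravascular dose = F × D_ev, so the equivalent IV dose is F × D_ev.
D_iv = F × D_ev = 0.24 × 50 = 12 mg

D_iv = 12.0 mg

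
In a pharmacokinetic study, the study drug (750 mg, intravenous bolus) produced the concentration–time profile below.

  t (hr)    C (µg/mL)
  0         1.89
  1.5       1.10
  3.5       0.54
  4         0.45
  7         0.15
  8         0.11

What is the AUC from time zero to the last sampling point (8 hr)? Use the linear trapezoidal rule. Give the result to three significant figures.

AUC = 5.16 µg/mL·hr

Trapezoidal AUC_0→8:
  [0→1.5]: (1.89+1.10)/2 × 1.5 = 2.2425
  [1.5→3.5]: (1.10+0.54)/2 × 2 = 1.64
  [3.5→4]: (0.54+0.45)/2 × 0.5 = 0.2475
  [4→7]: (0.45+0.15)/2 × 3 = 0.9
  [7→8]: (0.15+0.11)/2 × 1 = 0.13
  Sum = 5.16 µg/mL·hr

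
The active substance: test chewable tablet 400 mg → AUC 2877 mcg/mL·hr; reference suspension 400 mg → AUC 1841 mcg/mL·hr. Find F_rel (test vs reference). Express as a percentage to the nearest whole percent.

F_rel = 156%

F_rel = (AUC_test/D_test) / (AUC_ref/D_ref)
      = (2877/400) / (1841/400)
      = 7.1925 / 4.6025 = 1.5627 = 156.27%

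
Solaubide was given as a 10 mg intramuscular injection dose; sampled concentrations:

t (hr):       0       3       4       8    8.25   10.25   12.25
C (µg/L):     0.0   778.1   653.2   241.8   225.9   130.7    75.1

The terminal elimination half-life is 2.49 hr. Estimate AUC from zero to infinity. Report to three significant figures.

Trapezoidal AUC_0→12.25:
  [0→3]: (0.0+778.1)/2 × 3 = 1167.15
  [3→4]: (778.1+653.2)/2 × 1 = 715.65
  [4→8]: (653.2+241.8)/2 × 4 = 1790.0
  [8→8.25]: (241.8+225.9)/2 × 0.25 = 58.4625
  [8.25→10.25]: (225.9+130.7)/2 × 2 = 356.6
  [10.25→12.25]: (130.7+75.1)/2 × 2 = 205.8
  Sum = 4293.6625 µg/L·hr
k_e = ln2 / t½ = 0.693147 / 2.49 = 0.2784 hr^-1
Extrapolated tail: C_last / k_e = 75.1 / 0.2784 = 269.756
AUC_0→∞ = 4293.6625 + 269.756 = 4563.4185 µg/L·hr

AUC = 4560 µg/L·hr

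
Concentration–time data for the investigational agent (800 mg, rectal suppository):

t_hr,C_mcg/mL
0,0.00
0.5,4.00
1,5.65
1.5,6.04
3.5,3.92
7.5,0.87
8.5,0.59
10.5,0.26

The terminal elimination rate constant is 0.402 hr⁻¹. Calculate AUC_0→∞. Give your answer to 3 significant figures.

AUC = 28.1 mcg/mL·hr

Trapezoidal AUC_0→10.5:
  [0→0.5]: (0.00+4.00)/2 × 0.5 = 1.0
  [0.5→1]: (4.00+5.65)/2 × 0.5 = 2.4125
  [1→1.5]: (5.65+6.04)/2 × 0.5 = 2.9225
  [1.5→3.5]: (6.04+3.92)/2 × 2 = 9.96
  [3.5→7.5]: (3.92+0.87)/2 × 4 = 9.58
  [7.5→8.5]: (0.87+0.59)/2 × 1 = 0.73
  [8.5→10.5]: (0.59+0.26)/2 × 2 = 0.85
  Sum = 27.455 mcg/mL·hr
Extrapolated tail: C_last / k_e = 0.26 / 0.402 = 0.647
AUC_0→∞ = 27.455 + 0.647 = 28.102 mcg/mL·hr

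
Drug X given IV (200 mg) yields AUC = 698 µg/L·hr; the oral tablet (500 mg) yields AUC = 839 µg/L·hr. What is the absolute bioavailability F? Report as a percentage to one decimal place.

F = (AUC_ev / D_ev) / (AUC_iv / D_iv)
  = (839/500) / (698/200)
  = 1.678 / 3.49 = 0.4808
  = 48.08%

F = 48.1%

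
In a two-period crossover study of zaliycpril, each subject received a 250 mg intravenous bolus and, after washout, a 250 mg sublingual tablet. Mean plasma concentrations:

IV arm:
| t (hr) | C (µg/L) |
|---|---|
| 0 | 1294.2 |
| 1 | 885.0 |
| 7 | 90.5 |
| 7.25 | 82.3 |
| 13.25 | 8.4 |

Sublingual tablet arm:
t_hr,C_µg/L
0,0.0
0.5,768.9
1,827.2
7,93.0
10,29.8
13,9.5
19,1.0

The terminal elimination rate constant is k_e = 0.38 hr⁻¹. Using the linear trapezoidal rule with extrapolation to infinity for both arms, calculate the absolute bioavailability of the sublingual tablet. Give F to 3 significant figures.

Trapezoidal AUC_0→13.25 (IV):
  [0→1]: (1294.2+885.0)/2 × 1 = 1089.6
  [1→7]: (885.0+90.5)/2 × 6 = 2926.5
  [7→7.25]: (90.5+82.3)/2 × 0.25 = 21.6
  [7.25→13.25]: (82.3+8.4)/2 × 6 = 272.1
  Sum = 4309.8 µg/L·hr
IV tail: 8.4/0.38 = 22.105; AUC_iv,0→∞ = 4309.8 + 22.105 = 4331.905 µg/L·hr
Trapezoidal AUC_0→19 (sublingual tablet):
  [0→0.5]: (0.0+768.9)/2 × 0.5 = 192.225
  [0.5→1]: (768.9+827.2)/2 × 0.5 = 399.025
  [1→7]: (827.2+93.0)/2 × 6 = 2760.6
  [7→10]: (93.0+29.8)/2 × 3 = 184.2
  [10→13]: (29.8+9.5)/2 × 3 = 58.95
  [13→19]: (9.5+1.0)/2 × 6 = 31.5
  Sum = 3626.5 µg/L·hr
sublingual tablet tail: 1.0/0.38 = 2.632; AUC_ev,0→∞ = 3626.5 + 2.632 = 3629.132 µg/L·hr
F = (AUC_ev/D_ev)/(AUC_iv/D_iv) = (3629.132/250)/(4331.905/250) = 14.516528/17.32762 = 0.8378

F = 0.838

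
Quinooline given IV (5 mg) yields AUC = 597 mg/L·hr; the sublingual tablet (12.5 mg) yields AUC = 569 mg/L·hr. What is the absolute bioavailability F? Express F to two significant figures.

F = 0.38

F = (AUC_ev / D_ev) / (AUC_iv / D_iv)
  = (569/12.5) / (597/5)
  = 45.52 / 119.4 = 0.3812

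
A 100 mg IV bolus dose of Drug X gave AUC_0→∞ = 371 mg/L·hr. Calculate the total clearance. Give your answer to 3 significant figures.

CL = Dose_iv / AUC_0→∞
   = 100 / 371 = 0.269542 L/hr

CL = 0.270 L/hr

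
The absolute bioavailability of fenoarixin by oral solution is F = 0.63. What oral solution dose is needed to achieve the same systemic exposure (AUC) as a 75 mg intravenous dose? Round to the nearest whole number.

For equal systemic exposure: F × D_ev = D_iv
D_ev = D_iv / F = 75 / 0.63 = 119.048 mg

D_oral = 119 mg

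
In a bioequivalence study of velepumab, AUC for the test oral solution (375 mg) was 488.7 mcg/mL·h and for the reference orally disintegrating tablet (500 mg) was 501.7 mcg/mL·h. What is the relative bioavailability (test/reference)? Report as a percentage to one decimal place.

F_rel = (AUC_test/D_test) / (AUC_ref/D_ref)
      = (488.7/375) / (501.7/500)
      = 1.3032 / 1.0034 = 1.2988 = 129.88%

F_rel = 129.9%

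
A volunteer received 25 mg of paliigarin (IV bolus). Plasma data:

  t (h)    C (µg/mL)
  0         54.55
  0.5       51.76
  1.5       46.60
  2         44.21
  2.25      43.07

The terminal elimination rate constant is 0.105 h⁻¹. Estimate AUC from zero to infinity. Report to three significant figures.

Trapezoidal AUC_0→2.25:
  [0→0.5]: (54.55+51.76)/2 × 0.5 = 26.5775
  [0.5→1.5]: (51.76+46.60)/2 × 1 = 49.18
  [1.5→2]: (46.60+44.21)/2 × 0.5 = 22.7025
  [2→2.25]: (44.21+43.07)/2 × 0.25 = 10.91
  Sum = 109.37 µg/mL·h
Extrapolated tail: C_last / k_e = 43.07 / 0.105 = 410.190
AUC_0→∞ = 109.37 + 410.190 = 519.56 µg/mL·h

AUC = 520 µg/mL·h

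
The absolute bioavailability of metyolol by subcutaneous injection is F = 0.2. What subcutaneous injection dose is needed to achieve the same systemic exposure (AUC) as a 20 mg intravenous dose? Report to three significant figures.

For equal systemic exposure: F × D_ev = D_iv
D_ev = D_iv / F = 20 / 0.2 = 100 mg

D_subcutaneous = 100 mg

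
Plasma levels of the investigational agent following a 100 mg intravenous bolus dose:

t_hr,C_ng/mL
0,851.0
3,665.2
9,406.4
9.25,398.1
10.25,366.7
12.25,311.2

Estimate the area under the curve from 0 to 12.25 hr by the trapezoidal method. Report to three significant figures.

Trapezoidal AUC_0→12.25:
  [0→3]: (851.0+665.2)/2 × 3 = 2274.3
  [3→9]: (665.2+406.4)/2 × 6 = 3214.8
  [9→9.25]: (406.4+398.1)/2 × 0.25 = 100.5625
  [9.25→10.25]: (398.1+366.7)/2 × 1 = 382.4
  [10.25→12.25]: (366.7+311.2)/2 × 2 = 677.9
  Sum = 6649.9625 ng/mL·hr

AUC = 6650 ng/mL·hr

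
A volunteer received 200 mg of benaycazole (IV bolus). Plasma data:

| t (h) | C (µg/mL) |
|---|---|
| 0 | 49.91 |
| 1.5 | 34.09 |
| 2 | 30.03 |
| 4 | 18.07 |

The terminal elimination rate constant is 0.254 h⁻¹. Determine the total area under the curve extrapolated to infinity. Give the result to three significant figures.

AUC = 198 µg/mL·h

Trapezoidal AUC_0→4:
  [0→1.5]: (49.91+34.09)/2 × 1.5 = 63.0
  [1.5→2]: (34.09+30.03)/2 × 0.5 = 16.03
  [2→4]: (30.03+18.07)/2 × 2 = 48.1
  Sum = 127.13 µg/mL·h
Extrapolated tail: C_last / k_e = 18.07 / 0.254 = 71.142
AUC_0→∞ = 127.13 + 71.142 = 198.272 µg/mL·h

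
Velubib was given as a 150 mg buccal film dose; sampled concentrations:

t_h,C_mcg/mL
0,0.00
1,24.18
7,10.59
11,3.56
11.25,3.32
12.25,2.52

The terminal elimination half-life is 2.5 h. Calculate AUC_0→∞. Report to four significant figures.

Trapezoidal AUC_0→12.25:
  [0→1]: (0.00+24.18)/2 × 1 = 12.09
  [1→7]: (24.18+10.59)/2 × 6 = 104.31
  [7→11]: (10.59+3.56)/2 × 4 = 28.3
  [11→11.25]: (3.56+3.32)/2 × 0.25 = 0.86
  [11.25→12.25]: (3.32+2.52)/2 × 1 = 2.92
  Sum = 148.48 mcg/mL·h
k_e = ln2 / t½ = 0.693147 / 2.5 = 0.2773 h^-1
Extrapolated tail: C_last / k_e = 2.52 / 0.2773 = 9.088
AUC_0→∞ = 148.48 + 9.088 = 157.568 mcg/mL·h

AUC = 157.6 mcg/mL·h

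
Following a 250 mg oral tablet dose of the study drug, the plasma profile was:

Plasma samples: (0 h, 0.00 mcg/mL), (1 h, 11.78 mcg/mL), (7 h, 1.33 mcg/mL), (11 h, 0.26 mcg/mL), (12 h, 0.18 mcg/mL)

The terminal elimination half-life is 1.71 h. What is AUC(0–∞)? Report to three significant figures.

AUC = 49.1 mcg/mL·h

Trapezoidal AUC_0→12:
  [0→1]: (0.00+11.78)/2 × 1 = 5.89
  [1→7]: (11.78+1.33)/2 × 6 = 39.33
  [7→11]: (1.33+0.26)/2 × 4 = 3.18
  [11→12]: (0.26+0.18)/2 × 1 = 0.22
  Sum = 48.62 mcg/mL·h
k_e = ln2 / t½ = 0.693147 / 1.71 = 0.4053 h^-1
Extrapolated tail: C_last / k_e = 0.18 / 0.4053 = 0.444
AUC_0→∞ = 48.62 + 0.444 = 49.064 mcg/mL·h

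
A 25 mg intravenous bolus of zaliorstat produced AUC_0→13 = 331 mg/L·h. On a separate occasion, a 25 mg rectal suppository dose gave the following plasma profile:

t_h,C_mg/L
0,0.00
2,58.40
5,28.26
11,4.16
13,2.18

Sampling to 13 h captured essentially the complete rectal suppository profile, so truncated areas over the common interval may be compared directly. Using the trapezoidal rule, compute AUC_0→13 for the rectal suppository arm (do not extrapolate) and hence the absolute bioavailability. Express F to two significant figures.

Trapezoidal AUC_0→13 (rectal suppository):
  [0→2]: (0.00+58.40)/2 × 2 = 58.4
  [2→5]: (58.40+28.26)/2 × 3 = 129.99
  [5→11]: (28.26+4.16)/2 × 6 = 97.26
  [11→13]: (4.16+2.18)/2 × 2 = 6.34
  Sum = 291.99 mg/L·h
F = (AUC_ev/D_ev)/(AUC_iv/D_iv) = (291.99/25)/(331/25) = 11.6796/13.24 = 0.8821

F = 0.88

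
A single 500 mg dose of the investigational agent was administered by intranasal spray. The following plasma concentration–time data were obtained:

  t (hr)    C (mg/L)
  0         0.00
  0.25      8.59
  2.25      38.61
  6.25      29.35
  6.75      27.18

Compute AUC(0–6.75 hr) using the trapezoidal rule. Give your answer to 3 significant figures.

Trapezoidal AUC_0→6.75:
  [0→0.25]: (0.00+8.59)/2 × 0.25 = 1.07375
  [0.25→2.25]: (8.59+38.61)/2 × 2 = 47.2
  [2.25→6.25]: (38.61+29.35)/2 × 4 = 135.92
  [6.25→6.75]: (29.35+27.18)/2 × 0.5 = 14.1325
  Sum = 198.32625 mg/L·hr

AUC = 198 mg/L·hr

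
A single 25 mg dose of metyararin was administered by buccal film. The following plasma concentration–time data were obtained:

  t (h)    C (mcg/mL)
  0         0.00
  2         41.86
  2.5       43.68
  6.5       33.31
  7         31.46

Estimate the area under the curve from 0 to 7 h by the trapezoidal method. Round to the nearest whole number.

AUC = 233 mcg/mL·h

Trapezoidal AUC_0→7:
  [0→2]: (0.00+41.86)/2 × 2 = 41.86
  [2→2.5]: (41.86+43.68)/2 × 0.5 = 21.385
  [2.5→6.5]: (43.68+33.31)/2 × 4 = 153.98
  [6.5→7]: (33.31+31.46)/2 × 0.5 = 16.1925
  Sum = 233.4175 mcg/mL·h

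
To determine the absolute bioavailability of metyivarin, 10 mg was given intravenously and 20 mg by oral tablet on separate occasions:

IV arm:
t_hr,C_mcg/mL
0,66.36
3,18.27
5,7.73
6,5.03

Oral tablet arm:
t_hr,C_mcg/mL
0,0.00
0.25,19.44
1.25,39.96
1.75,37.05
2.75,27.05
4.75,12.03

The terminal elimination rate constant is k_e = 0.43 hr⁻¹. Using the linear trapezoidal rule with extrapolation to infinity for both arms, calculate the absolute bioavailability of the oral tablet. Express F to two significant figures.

Trapezoidal AUC_0→6 (IV):
  [0→3]: (66.36+18.27)/2 × 3 = 126.945
  [3→5]: (18.27+7.73)/2 × 2 = 26.0
  [5→6]: (7.73+5.03)/2 × 1 = 6.38
  Sum = 159.325 mcg/mL·hr
IV tail: 5.03/0.43 = 11.698; AUC_iv,0→∞ = 159.325 + 11.698 = 171.023 mcg/mL·hr
Trapezoidal AUC_0→4.75 (oral tablet):
  [0→0.25]: (0.00+19.44)/2 × 0.25 = 2.43
  [0.25→1.25]: (19.44+39.96)/2 × 1 = 29.7
  [1.25→1.75]: (39.96+37.05)/2 × 0.5 = 19.2525
  [1.75→2.75]: (37.05+27.05)/2 × 1 = 32.05
  [2.75→4.75]: (27.05+12.03)/2 × 2 = 39.08
  Sum = 122.5125 mcg/mL·hr
oral tablet tail: 12.03/0.43 = 27.977; AUC_ev,0→∞ = 122.5125 + 27.977 = 150.4895 mcg/mL·hr
F = (AUC_ev/D_ev)/(AUC_iv/D_iv) = (150.4895/20)/(171.023/10) = 7.524475/17.1023 = 0.4400

F = 0.44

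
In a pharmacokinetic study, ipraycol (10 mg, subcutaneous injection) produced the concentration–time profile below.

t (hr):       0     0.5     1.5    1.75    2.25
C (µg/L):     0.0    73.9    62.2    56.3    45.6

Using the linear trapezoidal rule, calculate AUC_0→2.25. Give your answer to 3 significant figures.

AUC = 127 µg/L·hr

Trapezoidal AUC_0→2.25:
  [0→0.5]: (0.0+73.9)/2 × 0.5 = 18.475
  [0.5→1.5]: (73.9+62.2)/2 × 1 = 68.05
  [1.5→1.75]: (62.2+56.3)/2 × 0.25 = 14.8125
  [1.75→2.25]: (56.3+45.6)/2 × 0.5 = 25.475
  Sum = 126.8125 µg/L·hr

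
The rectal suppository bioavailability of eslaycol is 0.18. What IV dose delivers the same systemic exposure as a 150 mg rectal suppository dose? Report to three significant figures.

D_iv = 27.0 mg

Systemic exposure from an extravascular dose = F × D_ev, so the equivalent IV dose is F × D_ev.
D_iv = F × D_ev = 0.18 × 150 = 27 mg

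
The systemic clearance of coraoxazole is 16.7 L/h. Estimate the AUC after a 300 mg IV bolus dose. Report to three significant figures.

AUC = 18.0 mg/L·h

AUC_0→∞ = Dose_iv / CL
        = 300 / 16.7 = 17.9641 mg/L·h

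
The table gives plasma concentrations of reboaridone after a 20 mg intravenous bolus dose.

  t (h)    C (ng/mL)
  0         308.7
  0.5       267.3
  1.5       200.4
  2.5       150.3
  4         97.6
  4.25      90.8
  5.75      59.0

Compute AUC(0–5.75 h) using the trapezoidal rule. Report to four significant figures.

Trapezoidal AUC_0→5.75:
  [0→0.5]: (308.7+267.3)/2 × 0.5 = 144.0
  [0.5→1.5]: (267.3+200.4)/2 × 1 = 233.85
  [1.5→2.5]: (200.4+150.3)/2 × 1 = 175.35
  [2.5→4]: (150.3+97.6)/2 × 1.5 = 185.925
  [4→4.25]: (97.6+90.8)/2 × 0.25 = 23.55
  [4.25→5.75]: (90.8+59.0)/2 × 1.5 = 112.35
  Sum = 875.025 ng/mL·h

AUC = 875.0 ng/mL·h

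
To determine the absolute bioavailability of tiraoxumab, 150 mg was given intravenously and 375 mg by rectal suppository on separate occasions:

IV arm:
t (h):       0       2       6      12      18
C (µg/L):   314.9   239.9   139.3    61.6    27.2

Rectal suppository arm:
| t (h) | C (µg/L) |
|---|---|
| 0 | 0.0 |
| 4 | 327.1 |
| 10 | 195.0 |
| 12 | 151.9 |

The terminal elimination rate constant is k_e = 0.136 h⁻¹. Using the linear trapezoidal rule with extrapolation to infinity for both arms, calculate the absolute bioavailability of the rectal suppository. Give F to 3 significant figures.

F = 0.619

Trapezoidal AUC_0→18 (IV):
  [0→2]: (314.9+239.9)/2 × 2 = 554.8
  [2→6]: (239.9+139.3)/2 × 4 = 758.4
  [6→12]: (139.3+61.6)/2 × 6 = 602.7
  [12→18]: (61.6+27.2)/2 × 6 = 266.4
  Sum = 2182.3 µg/L·h
IV tail: 27.2/0.136 = 200.000; AUC_iv,0→∞ = 2182.3 + 200.000 = 2382.3 µg/L·h
Trapezoidal AUC_0→12 (rectal suppository):
  [0→4]: (0.0+327.1)/2 × 4 = 654.2
  [4→10]: (327.1+195.0)/2 × 6 = 1566.3
  [10→12]: (195.0+151.9)/2 × 2 = 346.9
  Sum = 2567.4 µg/L·h
rectal suppository tail: 151.9/0.136 = 1116.912; AUC_ev,0→∞ = 2567.4 + 1116.912 = 3684.312 µg/L·h
F = (AUC_ev/D_ev)/(AUC_iv/D_iv) = (3684.312/375)/(2382.3/150) = 9.824832/15.882 = 0.6186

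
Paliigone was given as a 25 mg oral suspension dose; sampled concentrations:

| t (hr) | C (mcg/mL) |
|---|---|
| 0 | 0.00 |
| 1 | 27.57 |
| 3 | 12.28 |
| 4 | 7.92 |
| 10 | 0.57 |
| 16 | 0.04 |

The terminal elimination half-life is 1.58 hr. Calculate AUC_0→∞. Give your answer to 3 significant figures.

AUC = 91.1 mcg/mL·hr

Trapezoidal AUC_0→16:
  [0→1]: (0.00+27.57)/2 × 1 = 13.785
  [1→3]: (27.57+12.28)/2 × 2 = 39.85
  [3→4]: (12.28+7.92)/2 × 1 = 10.1
  [4→10]: (7.92+0.57)/2 × 6 = 25.47
  [10→16]: (0.57+0.04)/2 × 6 = 1.83
  Sum = 91.035 mcg/mL·hr
k_e = ln2 / t½ = 0.693147 / 1.58 = 0.4387 hr^-1
Extrapolated tail: C_last / k_e = 0.04 / 0.4387 = 0.091
AUC_0→∞ = 91.035 + 0.091 = 91.126 mcg/mL·hr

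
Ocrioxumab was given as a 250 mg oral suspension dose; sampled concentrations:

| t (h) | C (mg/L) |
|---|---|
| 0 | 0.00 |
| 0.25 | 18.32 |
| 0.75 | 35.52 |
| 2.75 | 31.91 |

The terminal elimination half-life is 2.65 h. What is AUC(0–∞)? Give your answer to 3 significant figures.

Trapezoidal AUC_0→2.75:
  [0→0.25]: (0.00+18.32)/2 × 0.25 = 2.29
  [0.25→0.75]: (18.32+35.52)/2 × 0.5 = 13.46
  [0.75→2.75]: (35.52+31.91)/2 × 2 = 67.43
  Sum = 83.18 mg/L·h
k_e = ln2 / t½ = 0.693147 / 2.65 = 0.2616 h^-1
Extrapolated tail: C_last / k_e = 31.91 / 0.2616 = 121.980
AUC_0→∞ = 83.18 + 121.980 = 205.16 mg/L·h

AUC = 205 mg/L·h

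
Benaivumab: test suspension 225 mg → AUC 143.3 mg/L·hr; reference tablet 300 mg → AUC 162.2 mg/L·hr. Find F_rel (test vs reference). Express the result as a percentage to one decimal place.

F_rel = 117.8%

F_rel = (AUC_test/D_test) / (AUC_ref/D_ref)
      = (143.3/225) / (162.2/300)
      = 0.636889 / 0.540667 = 1.1780 = 117.80%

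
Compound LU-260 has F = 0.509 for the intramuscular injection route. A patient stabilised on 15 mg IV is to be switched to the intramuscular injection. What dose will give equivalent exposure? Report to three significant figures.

For equal systemic exposure: F × D_ev = D_iv
D_ev = D_iv / F = 15 / 0.509 = 29.4695 mg

D_intramuscular = 29.5 mg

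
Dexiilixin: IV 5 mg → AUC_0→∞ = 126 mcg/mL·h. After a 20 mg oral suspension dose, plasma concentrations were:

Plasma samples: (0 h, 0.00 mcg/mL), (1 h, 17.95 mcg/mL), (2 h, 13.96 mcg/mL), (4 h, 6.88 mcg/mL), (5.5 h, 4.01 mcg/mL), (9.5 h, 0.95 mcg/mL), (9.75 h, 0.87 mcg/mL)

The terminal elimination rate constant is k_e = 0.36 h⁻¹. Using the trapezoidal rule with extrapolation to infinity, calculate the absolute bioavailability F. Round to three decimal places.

Trapezoidal AUC_0→9.75 (oral suspension):
  [0→1]: (0.00+17.95)/2 × 1 = 8.975
  [1→2]: (17.95+13.96)/2 × 1 = 15.955
  [2→4]: (13.96+6.88)/2 × 2 = 20.84
  [4→5.5]: (6.88+4.01)/2 × 1.5 = 8.1675
  [5.5→9.5]: (4.01+0.95)/2 × 4 = 9.92
  [9.5→9.75]: (0.95+0.87)/2 × 0.25 = 0.2275
  Sum = 64.085 mcg/mL·h
Tail: C_last/k_e = 0.87/0.36 = 2.417
AUC_0→∞ (oral suspension) = 64.085 + 2.417 = 66.502 mcg/mL·h
F = (AUC_ev/D_ev)/(AUC_iv/D_iv) = (66.502/20)/(126/5) = 3.3251/25.2 = 0.1319

F = 0.132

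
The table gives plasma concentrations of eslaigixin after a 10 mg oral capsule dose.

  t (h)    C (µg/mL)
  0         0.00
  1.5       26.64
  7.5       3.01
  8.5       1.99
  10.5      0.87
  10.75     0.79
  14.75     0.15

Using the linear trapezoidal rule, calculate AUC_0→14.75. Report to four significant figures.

AUC = 116.4 µg/mL·h

Trapezoidal AUC_0→14.75:
  [0→1.5]: (0.00+26.64)/2 × 1.5 = 19.98
  [1.5→7.5]: (26.64+3.01)/2 × 6 = 88.95
  [7.5→8.5]: (3.01+1.99)/2 × 1 = 2.5
  [8.5→10.5]: (1.99+0.87)/2 × 2 = 2.86
  [10.5→10.75]: (0.87+0.79)/2 × 0.25 = 0.2075
  [10.75→14.75]: (0.79+0.15)/2 × 4 = 1.88
  Sum = 116.3775 µg/mL·h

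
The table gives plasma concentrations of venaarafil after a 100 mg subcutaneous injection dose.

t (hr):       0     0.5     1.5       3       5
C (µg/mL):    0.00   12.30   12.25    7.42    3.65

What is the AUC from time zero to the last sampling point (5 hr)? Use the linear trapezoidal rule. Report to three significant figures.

Trapezoidal AUC_0→5:
  [0→0.5]: (0.00+12.30)/2 × 0.5 = 3.075
  [0.5→1.5]: (12.30+12.25)/2 × 1 = 12.275
  [1.5→3]: (12.25+7.42)/2 × 1.5 = 14.7525
  [3→5]: (7.42+3.65)/2 × 2 = 11.07
  Sum = 41.1725 µg/mL·hr

AUC = 41.2 µg/mL·hr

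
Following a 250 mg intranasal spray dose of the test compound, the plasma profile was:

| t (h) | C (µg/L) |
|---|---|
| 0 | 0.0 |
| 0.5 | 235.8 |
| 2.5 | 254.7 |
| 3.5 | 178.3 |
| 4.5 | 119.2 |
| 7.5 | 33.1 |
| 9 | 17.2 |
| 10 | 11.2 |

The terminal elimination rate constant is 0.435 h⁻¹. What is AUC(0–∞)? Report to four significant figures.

Trapezoidal AUC_0→10:
  [0→0.5]: (0.0+235.8)/2 × 0.5 = 58.95
  [0.5→2.5]: (235.8+254.7)/2 × 2 = 490.5
  [2.5→3.5]: (254.7+178.3)/2 × 1 = 216.5
  [3.5→4.5]: (178.3+119.2)/2 × 1 = 148.75
  [4.5→7.5]: (119.2+33.1)/2 × 3 = 228.45
  [7.5→9]: (33.1+17.2)/2 × 1.5 = 37.725
  [9→10]: (17.2+11.2)/2 × 1 = 14.2
  Sum = 1195.075 µg/L·h
Extrapolated tail: C_last / k_e = 11.2 / 0.435 = 25.747
AUC_0→∞ = 1195.075 + 25.747 = 1220.822 µg/L·h

AUC = 1221 µg/L·h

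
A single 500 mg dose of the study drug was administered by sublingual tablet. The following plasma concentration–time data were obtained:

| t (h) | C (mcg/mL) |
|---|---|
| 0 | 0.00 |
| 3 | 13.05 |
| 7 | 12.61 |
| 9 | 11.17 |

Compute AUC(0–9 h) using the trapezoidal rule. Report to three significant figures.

Trapezoidal AUC_0→9:
  [0→3]: (0.00+13.05)/2 × 3 = 19.575
  [3→7]: (13.05+12.61)/2 × 4 = 51.32
  [7→9]: (12.61+11.17)/2 × 2 = 23.78
  Sum = 94.675 mcg/mL·h

AUC = 94.7 mcg/mL·h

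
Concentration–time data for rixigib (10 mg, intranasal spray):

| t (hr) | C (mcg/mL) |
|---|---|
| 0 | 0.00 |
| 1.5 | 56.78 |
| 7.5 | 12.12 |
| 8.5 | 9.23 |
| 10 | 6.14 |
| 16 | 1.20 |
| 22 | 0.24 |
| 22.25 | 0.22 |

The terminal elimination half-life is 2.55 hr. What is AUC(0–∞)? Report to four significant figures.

Trapezoidal AUC_0→22.25:
  [0→1.5]: (0.00+56.78)/2 × 1.5 = 42.585
  [1.5→7.5]: (56.78+12.12)/2 × 6 = 206.7
  [7.5→8.5]: (12.12+9.23)/2 × 1 = 10.675
  [8.5→10]: (9.23+6.14)/2 × 1.5 = 11.5275
  [10→16]: (6.14+1.20)/2 × 6 = 22.02
  [16→22]: (1.20+0.24)/2 × 6 = 4.32
  [22→22.25]: (0.24+0.22)/2 × 0.25 = 0.0575
  Sum = 297.885 mcg/mL·hr
k_e = ln2 / t½ = 0.693147 / 2.55 = 0.2718 hr^-1
Extrapolated tail: C_last / k_e = 0.22 / 0.2718 = 0.809
AUC_0→∞ = 297.885 + 0.809 = 298.694 mcg/mL·hr

AUC = 298.7 mcg/mL·hr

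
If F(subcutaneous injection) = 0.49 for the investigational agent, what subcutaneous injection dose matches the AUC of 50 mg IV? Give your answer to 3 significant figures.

D_subcutaneous = 102 mg

For equal systemic exposure: F × D_ev = D_iv
D_ev = D_iv / F = 50 / 0.49 = 102.041 mg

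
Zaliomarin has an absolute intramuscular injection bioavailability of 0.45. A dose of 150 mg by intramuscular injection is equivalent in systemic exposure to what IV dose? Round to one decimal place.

D_iv = 67.5 mg

Systemic exposure from an extravascular dose = F × D_ev, so the equivalent IV dose is F × D_ev.
D_iv = F × D_ev = 0.45 × 150 = 67.5 mg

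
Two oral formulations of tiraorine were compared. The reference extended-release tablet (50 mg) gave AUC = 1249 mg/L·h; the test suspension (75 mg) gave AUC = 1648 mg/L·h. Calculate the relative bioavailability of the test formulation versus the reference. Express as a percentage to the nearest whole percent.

F_rel = 88%

F_rel = (AUC_test/D_test) / (AUC_ref/D_ref)
      = (1648/75) / (1249/50)
      = 21.9733 / 24.98 = 0.8796 = 87.96%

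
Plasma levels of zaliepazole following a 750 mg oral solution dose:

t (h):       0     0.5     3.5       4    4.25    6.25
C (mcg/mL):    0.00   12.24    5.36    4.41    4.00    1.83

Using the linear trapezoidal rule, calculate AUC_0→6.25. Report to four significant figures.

Trapezoidal AUC_0→6.25:
  [0→0.5]: (0.00+12.24)/2 × 0.5 = 3.06
  [0.5→3.5]: (12.24+5.36)/2 × 3 = 26.4
  [3.5→4]: (5.36+4.41)/2 × 0.5 = 2.4425
  [4→4.25]: (4.41+4.00)/2 × 0.25 = 1.05125
  [4.25→6.25]: (4.00+1.83)/2 × 2 = 5.83
  Sum = 38.78375 mcg/mL·h

AUC = 38.78 mcg/mL·h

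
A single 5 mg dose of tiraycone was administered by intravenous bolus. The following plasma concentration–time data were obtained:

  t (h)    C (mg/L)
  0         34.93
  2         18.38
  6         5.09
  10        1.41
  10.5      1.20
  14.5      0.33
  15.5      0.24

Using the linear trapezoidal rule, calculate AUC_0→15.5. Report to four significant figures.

Trapezoidal AUC_0→15.5:
  [0→2]: (34.93+18.38)/2 × 2 = 53.31
  [2→6]: (18.38+5.09)/2 × 4 = 46.94
  [6→10]: (5.09+1.41)/2 × 4 = 13.0
  [10→10.5]: (1.41+1.20)/2 × 0.5 = 0.6525
  [10.5→14.5]: (1.20+0.33)/2 × 4 = 3.06
  [14.5→15.5]: (0.33+0.24)/2 × 1 = 0.285
  Sum = 117.2475 mg/L·h

AUC = 117.2 mg/L·h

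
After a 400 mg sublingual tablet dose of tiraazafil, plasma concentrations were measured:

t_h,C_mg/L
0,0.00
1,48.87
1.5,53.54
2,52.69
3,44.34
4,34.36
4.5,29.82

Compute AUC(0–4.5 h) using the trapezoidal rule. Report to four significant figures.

AUC = 180.5 mg/L·h

Trapezoidal AUC_0→4.5:
  [0→1]: (0.00+48.87)/2 × 1 = 24.435
  [1→1.5]: (48.87+53.54)/2 × 0.5 = 25.6025
  [1.5→2]: (53.54+52.69)/2 × 0.5 = 26.5575
  [2→3]: (52.69+44.34)/2 × 1 = 48.515
  [3→4]: (44.34+34.36)/2 × 1 = 39.35
  [4→4.5]: (34.36+29.82)/2 × 0.5 = 16.045
  Sum = 180.505 mg/L·h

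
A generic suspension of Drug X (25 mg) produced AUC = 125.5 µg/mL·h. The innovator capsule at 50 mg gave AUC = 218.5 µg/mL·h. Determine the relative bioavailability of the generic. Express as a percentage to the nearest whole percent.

F_rel = (AUC_test/D_test) / (AUC_ref/D_ref)
      = (125.5/25) / (218.5/50)
      = 5.02 / 4.37 = 1.1487 = 114.87%

F_rel = 115%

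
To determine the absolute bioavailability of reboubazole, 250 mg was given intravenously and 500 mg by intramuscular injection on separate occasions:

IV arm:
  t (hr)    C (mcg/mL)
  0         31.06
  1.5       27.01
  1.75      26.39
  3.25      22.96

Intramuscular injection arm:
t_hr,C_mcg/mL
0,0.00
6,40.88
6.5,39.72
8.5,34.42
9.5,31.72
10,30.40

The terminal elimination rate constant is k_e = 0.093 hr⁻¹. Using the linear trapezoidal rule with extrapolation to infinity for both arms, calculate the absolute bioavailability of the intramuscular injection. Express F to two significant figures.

F = 0.89

Trapezoidal AUC_0→3.25 (IV):
  [0→1.5]: (31.06+27.01)/2 × 1.5 = 43.5525
  [1.5→1.75]: (27.01+26.39)/2 × 0.25 = 6.675
  [1.75→3.25]: (26.39+22.96)/2 × 1.5 = 37.0125
  Sum = 87.24 mcg/mL·hr
IV tail: 22.96/0.093 = 246.882; AUC_iv,0→∞ = 87.24 + 246.882 = 334.122 mcg/mL·hr
Trapezoidal AUC_0→10 (intramuscular injection):
  [0→6]: (0.00+40.88)/2 × 6 = 122.64
  [6→6.5]: (40.88+39.72)/2 × 0.5 = 20.15
  [6.5→8.5]: (39.72+34.42)/2 × 2 = 74.14
  [8.5→9.5]: (34.42+31.72)/2 × 1 = 33.07
  [9.5→10]: (31.72+30.40)/2 × 0.5 = 15.53
  Sum = 265.53 mcg/mL·hr
intramuscular injection tail: 30.40/0.093 = 326.882; AUC_ev,0→∞ = 265.53 + 326.882 = 592.412 mcg/mL·hr
F = (AUC_ev/D_ev)/(AUC_iv/D_iv) = (592.412/500)/(334.122/250) = 1.184824/1.336488 = 0.8865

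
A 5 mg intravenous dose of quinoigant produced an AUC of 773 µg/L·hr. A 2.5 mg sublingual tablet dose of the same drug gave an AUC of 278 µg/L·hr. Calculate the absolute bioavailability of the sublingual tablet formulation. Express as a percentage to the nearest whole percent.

F = 72%

F = (AUC_ev / D_ev) / (AUC_iv / D_iv)
  = (278/2.5) / (773/5)
  = 111.2 / 154.6 = 0.7193
  = 71.93%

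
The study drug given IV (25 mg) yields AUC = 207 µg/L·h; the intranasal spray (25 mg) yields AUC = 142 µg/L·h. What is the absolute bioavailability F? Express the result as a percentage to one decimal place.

F = 68.6%

F = (AUC_ev / D_ev) / (AUC_iv / D_iv)
  = (142/25) / (207/25)
  = 5.68 / 8.28 = 0.6860
  = 68.60%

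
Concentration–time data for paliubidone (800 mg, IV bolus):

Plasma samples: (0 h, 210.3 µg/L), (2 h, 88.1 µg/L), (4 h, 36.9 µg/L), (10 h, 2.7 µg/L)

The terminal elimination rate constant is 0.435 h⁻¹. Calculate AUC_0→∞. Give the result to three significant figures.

AUC = 548 µg/L·h

Trapezoidal AUC_0→10:
  [0→2]: (210.3+88.1)/2 × 2 = 298.4
  [2→4]: (88.1+36.9)/2 × 2 = 125.0
  [4→10]: (36.9+2.7)/2 × 6 = 118.8
  Sum = 542.2 µg/L·h
Extrapolated tail: C_last / k_e = 2.7 / 0.435 = 6.207
AUC_0→∞ = 542.2 + 6.207 = 548.407 µg/L·h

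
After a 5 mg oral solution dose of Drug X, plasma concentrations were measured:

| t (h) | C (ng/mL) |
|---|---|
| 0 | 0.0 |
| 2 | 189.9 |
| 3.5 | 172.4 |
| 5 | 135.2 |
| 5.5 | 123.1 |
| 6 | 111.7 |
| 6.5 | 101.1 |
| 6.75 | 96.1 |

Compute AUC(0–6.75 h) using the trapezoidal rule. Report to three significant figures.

AUC = 893 ng/mL·h

Trapezoidal AUC_0→6.75:
  [0→2]: (0.0+189.9)/2 × 2 = 189.9
  [2→3.5]: (189.9+172.4)/2 × 1.5 = 271.725
  [3.5→5]: (172.4+135.2)/2 × 1.5 = 230.7
  [5→5.5]: (135.2+123.1)/2 × 0.5 = 64.575
  [5.5→6]: (123.1+111.7)/2 × 0.5 = 58.7
  [6→6.5]: (111.7+101.1)/2 × 0.5 = 53.2
  [6.5→6.75]: (101.1+96.1)/2 × 0.25 = 24.65
  Sum = 893.45 ng/mL·h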